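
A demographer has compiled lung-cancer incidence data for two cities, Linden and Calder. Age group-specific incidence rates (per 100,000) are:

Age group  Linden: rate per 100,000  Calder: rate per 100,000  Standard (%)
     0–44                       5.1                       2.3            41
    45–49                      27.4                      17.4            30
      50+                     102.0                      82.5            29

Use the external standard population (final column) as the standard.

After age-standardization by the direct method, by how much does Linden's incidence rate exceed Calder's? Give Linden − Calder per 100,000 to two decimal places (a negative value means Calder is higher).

9.80

Standard weights: 0.41, 0.30, 0.29.
Linden: 0.4100×5.1 + 0.3000×27.4 + 0.2900×102.0 = 39.8910 per 100,000.
Calder: 0.4100×2.3 + 0.3000×17.4 + 0.2900×82.5 = 30.0880 per 100,000.
Difference = 39.8910 − 30.0880 = 9.8030.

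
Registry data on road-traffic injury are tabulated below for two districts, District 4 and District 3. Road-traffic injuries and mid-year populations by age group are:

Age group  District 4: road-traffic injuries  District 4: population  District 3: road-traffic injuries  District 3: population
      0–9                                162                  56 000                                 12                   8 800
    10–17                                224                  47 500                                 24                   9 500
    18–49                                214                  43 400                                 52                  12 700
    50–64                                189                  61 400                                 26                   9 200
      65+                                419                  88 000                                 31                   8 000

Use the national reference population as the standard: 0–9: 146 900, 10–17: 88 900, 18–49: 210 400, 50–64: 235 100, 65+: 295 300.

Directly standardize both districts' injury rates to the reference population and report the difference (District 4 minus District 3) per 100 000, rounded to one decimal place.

93.8

Age-specific rates per 100 000 for District 4: 289.29, 471.58, 493.09, 307.82, 476.14.
For District 3: 136.36, 252.63, 409.45, 282.61, 387.50.
Standard total = 976 600; weights = 0.1504, 0.0910, 0.2154, 0.2407, 0.3024.
District 4: 0.1504×289.29 + 0.0910×471.58 + 0.2154×493.09 + 0.2407×307.82 + 0.3024×476.14 = 410.7475 per 100 000.
District 3: 0.1504×136.36 + 0.0910×252.63 + 0.2154×409.45 + 0.2407×282.61 + 0.3024×387.50 = 316.9249 per 100 000.
Difference = 410.7475 − 316.9249 = 93.8226.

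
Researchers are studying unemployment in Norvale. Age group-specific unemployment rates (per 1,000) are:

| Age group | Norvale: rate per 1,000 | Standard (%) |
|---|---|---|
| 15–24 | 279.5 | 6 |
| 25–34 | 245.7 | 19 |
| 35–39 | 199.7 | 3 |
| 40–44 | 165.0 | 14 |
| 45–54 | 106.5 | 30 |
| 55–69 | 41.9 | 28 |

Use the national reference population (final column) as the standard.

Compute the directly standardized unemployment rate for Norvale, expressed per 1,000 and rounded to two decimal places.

Standard weights: 0.06, 0.19, 0.03, 0.14, 0.30, 0.28.
Standardized rate: 0.0600×279.5 + 0.1900×245.7 + 0.0300×199.7 + 0.1400×165.0 + 0.3000×106.5 + 0.2800×41.9 = 136.2260 per 1,000.

136.23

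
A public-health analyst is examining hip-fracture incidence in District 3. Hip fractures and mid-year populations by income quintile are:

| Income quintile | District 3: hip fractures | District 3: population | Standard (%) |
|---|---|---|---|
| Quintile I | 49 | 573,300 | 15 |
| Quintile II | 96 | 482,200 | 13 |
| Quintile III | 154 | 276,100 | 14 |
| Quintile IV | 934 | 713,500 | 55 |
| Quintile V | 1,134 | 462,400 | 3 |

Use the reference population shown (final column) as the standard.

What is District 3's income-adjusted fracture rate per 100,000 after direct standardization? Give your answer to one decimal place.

Income-specific rates per 100,000 for District 3: 8.55, 19.91, 55.78, 130.90, 245.24.
Standard weights: 0.15, 0.13, 0.14, 0.55, 0.03.
Standardized rate: 0.1500×8.55 + 0.1300×19.91 + 0.1400×55.78 + 0.5500×130.90 + 0.0300×245.24 = 91.0334 per 100,000.

91.0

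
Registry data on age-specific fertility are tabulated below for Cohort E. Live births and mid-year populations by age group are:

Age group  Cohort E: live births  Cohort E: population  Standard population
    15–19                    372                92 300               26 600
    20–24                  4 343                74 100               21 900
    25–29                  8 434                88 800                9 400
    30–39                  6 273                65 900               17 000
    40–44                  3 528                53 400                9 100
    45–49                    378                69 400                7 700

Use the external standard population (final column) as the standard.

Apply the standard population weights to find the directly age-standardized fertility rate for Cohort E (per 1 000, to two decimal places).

49.56

Age-specific rates per 1 000 for Cohort E: 4.030, 58.610, 94.977, 95.190, 66.067, 5.447.
Standard total = 91 700; weights = 0.2901, 0.2388, 0.1025, 0.1854, 0.0992, 0.0840.
Standardized rate: 0.2901×4.030 + 0.2388×58.610 + 0.1025×94.977 + 0.1854×95.190 + 0.0992×66.067 + 0.0840×5.447 = 49.5630 per 1 000.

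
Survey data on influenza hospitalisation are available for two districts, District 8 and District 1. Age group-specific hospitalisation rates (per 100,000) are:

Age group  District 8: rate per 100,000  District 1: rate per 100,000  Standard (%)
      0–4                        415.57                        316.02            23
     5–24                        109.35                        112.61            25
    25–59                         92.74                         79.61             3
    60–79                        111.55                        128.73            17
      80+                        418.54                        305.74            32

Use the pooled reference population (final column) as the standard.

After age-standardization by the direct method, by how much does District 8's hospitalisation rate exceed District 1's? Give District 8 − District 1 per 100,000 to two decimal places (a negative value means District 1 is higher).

55.65

Standard weights: 0.23, 0.25, 0.03, 0.17, 0.32.
District 8: 0.2300×415.57 + 0.2500×109.35 + 0.0300×92.74 + 0.1700×111.55 + 0.3200×418.54 = 278.5971 per 100,000.
District 1: 0.2300×316.02 + 0.2500×112.61 + 0.0300×79.61 + 0.1700×128.73 + 0.3200×305.74 = 222.9463 per 100,000.
Difference = 278.5971 − 222.9463 = 55.6508.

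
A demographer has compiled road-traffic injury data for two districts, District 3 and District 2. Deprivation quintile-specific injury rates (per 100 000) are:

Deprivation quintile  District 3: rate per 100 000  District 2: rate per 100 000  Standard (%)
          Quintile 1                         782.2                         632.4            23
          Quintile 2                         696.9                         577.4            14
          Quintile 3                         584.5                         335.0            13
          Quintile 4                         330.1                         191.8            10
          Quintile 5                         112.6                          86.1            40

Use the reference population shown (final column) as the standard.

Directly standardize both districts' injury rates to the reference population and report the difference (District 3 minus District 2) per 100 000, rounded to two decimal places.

Standard weights: 0.23, 0.14, 0.13, 0.10, 0.40.
District 3: 0.2300×782.2 + 0.1400×696.9 + 0.1300×584.5 + 0.1000×330.1 + 0.4000×112.6 = 431.5070 per 100 000.
District 2: 0.2300×632.4 + 0.1400×577.4 + 0.1300×335.0 + 0.1000×191.8 + 0.4000×86.1 = 323.4580 per 100 000.
Difference = 431.5070 − 323.4580 = 108.0490.

108.05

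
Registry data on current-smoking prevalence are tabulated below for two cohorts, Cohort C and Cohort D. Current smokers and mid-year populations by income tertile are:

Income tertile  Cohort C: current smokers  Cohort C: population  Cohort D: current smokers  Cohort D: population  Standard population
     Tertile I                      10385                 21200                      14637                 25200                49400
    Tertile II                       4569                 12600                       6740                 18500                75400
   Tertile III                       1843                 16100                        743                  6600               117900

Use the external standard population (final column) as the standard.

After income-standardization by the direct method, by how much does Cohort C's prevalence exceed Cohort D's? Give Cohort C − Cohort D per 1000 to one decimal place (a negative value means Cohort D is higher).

-18.1

Income-specific rates per 1000 for Cohort C: 489.858, 362.619, 114.472.
For Cohort D: 580.833, 364.324, 112.576.
Standard total = 242700; weights = 0.2035, 0.3107, 0.4858.
Cohort C: 0.2035×489.858 + 0.3107×362.619 + 0.4858×114.472 = 267.9717 per 1000.
Cohort D: 0.2035×580.833 + 0.3107×364.324 + 0.4858×112.576 = 286.0977 per 1000.
Difference = 267.9717 − 286.0977 = -18.1259.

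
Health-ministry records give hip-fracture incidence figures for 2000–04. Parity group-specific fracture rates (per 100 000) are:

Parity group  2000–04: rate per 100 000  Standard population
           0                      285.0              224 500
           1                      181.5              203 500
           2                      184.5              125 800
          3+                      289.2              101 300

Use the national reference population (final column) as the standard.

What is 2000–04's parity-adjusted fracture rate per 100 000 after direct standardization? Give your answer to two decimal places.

234.20

Standard total = 655 100; weights = 0.3427, 0.3106, 0.1920, 0.1546.
Standardized rate: 0.3427×285.0 + 0.3106×181.5 + 0.1920×184.5 + 0.1546×289.2 = 234.1991 per 100 000.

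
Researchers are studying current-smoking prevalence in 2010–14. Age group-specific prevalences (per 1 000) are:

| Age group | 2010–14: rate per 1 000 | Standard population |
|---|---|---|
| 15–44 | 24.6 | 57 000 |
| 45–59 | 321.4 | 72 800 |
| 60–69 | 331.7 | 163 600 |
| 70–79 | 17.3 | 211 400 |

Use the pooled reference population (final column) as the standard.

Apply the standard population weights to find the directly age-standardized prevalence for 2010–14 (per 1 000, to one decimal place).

Standard total = 504 800; weights = 0.1129, 0.1442, 0.3241, 0.4188.
Standardized rate: 0.1129×24.6 + 0.1442×321.4 + 0.3241×331.7 + 0.4188×17.3 = 163.8737 per 1 000.

163.9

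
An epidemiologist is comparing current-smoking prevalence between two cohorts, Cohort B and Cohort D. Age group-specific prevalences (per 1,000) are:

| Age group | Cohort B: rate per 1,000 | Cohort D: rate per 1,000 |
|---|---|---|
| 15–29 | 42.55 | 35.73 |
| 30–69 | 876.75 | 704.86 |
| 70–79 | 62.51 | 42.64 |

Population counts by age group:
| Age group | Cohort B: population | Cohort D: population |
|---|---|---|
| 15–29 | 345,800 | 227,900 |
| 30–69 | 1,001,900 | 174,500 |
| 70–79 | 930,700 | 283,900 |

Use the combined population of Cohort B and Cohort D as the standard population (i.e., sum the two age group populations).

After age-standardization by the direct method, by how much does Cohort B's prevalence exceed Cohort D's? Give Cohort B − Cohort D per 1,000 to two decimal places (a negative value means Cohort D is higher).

77.67

Combined standard total = 2,964,700; weights = 0.1935, 0.3968, 0.4097.
Cohort B: 0.1935×42.55 + 0.3968×876.75 + 0.4097×62.51 = 381.7399 per 1,000.
Cohort D: 0.1935×35.73 + 0.3968×704.86 + 0.4097×42.64 = 304.0733 per 1,000.
Difference = 381.7399 − 304.0733 = 77.6666.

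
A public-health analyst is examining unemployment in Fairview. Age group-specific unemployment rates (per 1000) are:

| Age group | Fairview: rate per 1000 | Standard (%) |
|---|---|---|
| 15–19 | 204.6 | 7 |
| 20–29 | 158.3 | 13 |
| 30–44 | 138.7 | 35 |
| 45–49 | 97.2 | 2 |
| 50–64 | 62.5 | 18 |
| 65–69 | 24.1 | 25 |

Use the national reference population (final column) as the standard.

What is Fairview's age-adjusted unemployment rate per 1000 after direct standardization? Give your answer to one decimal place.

Standard weights: 0.07, 0.13, 0.35, 0.02, 0.18, 0.25.
Standardized rate: 0.0700×204.6 + 0.1300×158.3 + 0.3500×138.7 + 0.0200×97.2 + 0.1800×62.5 + 0.2500×24.1 = 102.6650 per 1000.

102.7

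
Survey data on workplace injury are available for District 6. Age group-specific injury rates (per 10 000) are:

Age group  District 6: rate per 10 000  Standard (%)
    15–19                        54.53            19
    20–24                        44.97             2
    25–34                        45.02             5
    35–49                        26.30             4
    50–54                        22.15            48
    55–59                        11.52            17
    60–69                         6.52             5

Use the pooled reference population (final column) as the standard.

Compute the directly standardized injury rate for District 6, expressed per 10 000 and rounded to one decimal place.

Standard weights: 0.19, 0.02, 0.05, 0.04, 0.48, 0.17, 0.05.
Standardized rate: 0.1900×54.53 + 0.0200×44.97 + 0.0500×45.02 + 0.0400×26.30 + 0.4800×22.15 + 0.1700×11.52 + 0.0500×6.52 = 27.4795 per 10 000.

27.5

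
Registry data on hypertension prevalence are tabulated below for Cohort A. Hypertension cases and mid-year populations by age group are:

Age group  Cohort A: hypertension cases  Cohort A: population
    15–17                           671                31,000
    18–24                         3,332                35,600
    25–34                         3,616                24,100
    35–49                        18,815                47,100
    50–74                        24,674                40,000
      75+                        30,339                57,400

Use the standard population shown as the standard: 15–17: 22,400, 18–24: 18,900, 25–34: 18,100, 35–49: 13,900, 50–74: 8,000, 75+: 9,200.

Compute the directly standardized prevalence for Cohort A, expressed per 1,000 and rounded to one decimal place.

224.5

Age-specific rates per 1,000 for Cohort A: 21.645, 93.596, 150.041, 399.469, 616.850, 528.554.
Standard total = 90,500; weights = 0.2475, 0.2088, 0.2000, 0.1536, 0.0884, 0.1017.
Standardized rate: 0.2475×21.645 + 0.2088×93.596 + 0.2000×150.041 + 0.1536×399.469 + 0.0884×616.850 + 0.1017×528.554 = 224.5268 per 1,000.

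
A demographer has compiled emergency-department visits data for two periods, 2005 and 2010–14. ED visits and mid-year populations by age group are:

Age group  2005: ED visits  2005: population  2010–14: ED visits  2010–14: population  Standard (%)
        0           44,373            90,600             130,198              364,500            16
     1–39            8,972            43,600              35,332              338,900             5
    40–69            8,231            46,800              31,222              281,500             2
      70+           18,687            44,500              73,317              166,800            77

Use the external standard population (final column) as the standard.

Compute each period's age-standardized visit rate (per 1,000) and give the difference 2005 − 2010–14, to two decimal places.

12.48

Age-specific rates per 1,000 for 2005: 489.768, 205.780, 175.876, 419.933.
For 2010–14: 357.196, 104.255, 110.913, 439.550.
Standard weights: 0.16, 0.05, 0.02, 0.77.
2005: 0.1600×489.768 + 0.0500×205.780 + 0.0200×175.876 + 0.7700×419.933 = 415.5175 per 1,000.
2010–14: 0.1600×357.196 + 0.0500×104.255 + 0.0200×110.913 + 0.7700×439.550 = 403.0362 per 1,000.
Difference = 415.5175 − 403.0362 = 12.4813.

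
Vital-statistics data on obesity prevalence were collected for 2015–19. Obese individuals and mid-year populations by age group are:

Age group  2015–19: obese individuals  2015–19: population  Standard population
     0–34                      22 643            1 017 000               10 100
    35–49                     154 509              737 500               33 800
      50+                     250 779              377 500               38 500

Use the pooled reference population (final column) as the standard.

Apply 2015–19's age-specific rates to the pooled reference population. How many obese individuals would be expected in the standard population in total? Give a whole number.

32882

Age-specific rates per 1 000 for 2015–19: 22.265, 209.504, 664.315.
Expected obese individuals = Σ (standard pop × age-specific rate ÷ 1 000)
= 10 100×22.265/1 000 + 33 800×209.504/1 000 + 38 500×664.315/1 000
= 224.87 + 7081.23 + 25576.14 = 32882.23.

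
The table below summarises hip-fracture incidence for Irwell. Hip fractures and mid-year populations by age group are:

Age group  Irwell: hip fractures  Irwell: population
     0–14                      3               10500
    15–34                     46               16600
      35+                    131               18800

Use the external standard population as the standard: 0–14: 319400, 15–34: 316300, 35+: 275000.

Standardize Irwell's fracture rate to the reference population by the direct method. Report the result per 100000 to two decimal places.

Age-specific rates per 100000 for Irwell: 28.57, 277.11, 696.81.
Standard total = 910700; weights = 0.3507, 0.3473, 0.3020.
Standardized rate: 0.3507×28.57 + 0.3473×277.11 + 0.3020×696.81 = 316.6767 per 100000.

316.68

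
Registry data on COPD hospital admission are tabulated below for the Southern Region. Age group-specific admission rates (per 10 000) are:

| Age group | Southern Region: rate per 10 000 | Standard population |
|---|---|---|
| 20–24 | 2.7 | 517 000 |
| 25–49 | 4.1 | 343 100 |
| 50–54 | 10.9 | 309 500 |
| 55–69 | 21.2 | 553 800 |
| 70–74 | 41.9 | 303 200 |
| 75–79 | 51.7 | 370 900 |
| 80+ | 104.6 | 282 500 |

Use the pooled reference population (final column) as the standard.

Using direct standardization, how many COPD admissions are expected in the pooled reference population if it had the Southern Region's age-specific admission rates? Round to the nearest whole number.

7935

Expected COPD admissions = Σ (standard pop × age-specific rate ÷ 10 000)
= 517 000×2.7/10 000 + 343 100×4.1/10 000 + 309 500×10.9/10 000 + 553 800×21.2/10 000 + 303 200×41.9/10 000 + 370 900×51.7/10 000 + 282 500×104.6/10 000
= 139.59 + 140.67 + 337.36 + 1174.06 + 1270.41 + 1917.55 + 2954.95 = 7934.58.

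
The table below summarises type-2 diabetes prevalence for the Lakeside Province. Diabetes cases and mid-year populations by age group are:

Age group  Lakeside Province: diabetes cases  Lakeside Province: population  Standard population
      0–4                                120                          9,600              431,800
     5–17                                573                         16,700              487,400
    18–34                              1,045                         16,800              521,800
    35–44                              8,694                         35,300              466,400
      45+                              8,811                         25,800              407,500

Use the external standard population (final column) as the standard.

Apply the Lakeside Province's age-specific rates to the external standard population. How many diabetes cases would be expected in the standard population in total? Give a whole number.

Age-specific rates per 1,000 for the Lakeside Province: 12.500, 34.311, 62.202, 246.289, 341.512.
Expected diabetes cases = Σ (standard pop × age-specific rate ÷ 1,000)
= 431,800×12.500/1,000 + 487,400×34.311/1,000 + 521,800×62.202/1,000 + 466,400×246.289/1,000 + 407,500×341.512/1,000
= 5397.50 + 16723.37 + 32457.20 + 114869.17 + 139165.99 = 308613.22.

308613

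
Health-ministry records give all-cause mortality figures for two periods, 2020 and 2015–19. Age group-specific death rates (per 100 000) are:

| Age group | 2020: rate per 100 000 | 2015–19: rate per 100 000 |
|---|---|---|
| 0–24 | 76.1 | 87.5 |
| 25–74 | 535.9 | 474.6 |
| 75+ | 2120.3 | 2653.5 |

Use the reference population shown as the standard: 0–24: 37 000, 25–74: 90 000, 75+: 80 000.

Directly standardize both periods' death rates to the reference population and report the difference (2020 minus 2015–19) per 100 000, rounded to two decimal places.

-181.45

Standard total = 207 000; weights = 0.1787, 0.4348, 0.3865.
2020: 0.1787×76.1 + 0.4348×535.9 + 0.3865×2120.3 = 1066.0420 per 100 000.
2015–19: 0.1787×87.5 + 0.4348×474.6 + 0.3865×2653.5 = 1247.4952 per 100 000.
Difference = 1066.0420 − 1247.4952 = -181.4531.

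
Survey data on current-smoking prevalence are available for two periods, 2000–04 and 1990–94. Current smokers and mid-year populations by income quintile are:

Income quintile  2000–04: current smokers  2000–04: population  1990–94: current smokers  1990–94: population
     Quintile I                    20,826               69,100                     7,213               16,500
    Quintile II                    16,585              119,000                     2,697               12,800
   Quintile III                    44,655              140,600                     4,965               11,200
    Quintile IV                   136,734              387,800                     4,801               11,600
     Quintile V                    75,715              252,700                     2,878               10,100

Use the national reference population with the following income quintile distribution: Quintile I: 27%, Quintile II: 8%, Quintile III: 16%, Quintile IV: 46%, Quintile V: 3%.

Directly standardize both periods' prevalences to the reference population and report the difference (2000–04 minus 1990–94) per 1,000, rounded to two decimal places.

-90.23

Income-specific rates per 1,000 for 2000–04: 301.389, 139.370, 317.603, 352.589, 299.624.
For 1990–94: 437.152, 210.703, 443.304, 413.879, 284.950.
Standard weights: 0.27, 0.08, 0.16, 0.46, 0.03.
2000–04: 0.2700×301.389 + 0.0800×139.370 + 0.1600×317.603 + 0.4600×352.589 + 0.0300×299.624 = 314.5208 per 1,000.
1990–94: 0.2700×437.152 + 0.0800×210.703 + 0.1600×443.304 + 0.4600×413.879 + 0.0300×284.950 = 404.7487 per 1,000.
Difference = 314.5208 − 404.7487 = -90.2279.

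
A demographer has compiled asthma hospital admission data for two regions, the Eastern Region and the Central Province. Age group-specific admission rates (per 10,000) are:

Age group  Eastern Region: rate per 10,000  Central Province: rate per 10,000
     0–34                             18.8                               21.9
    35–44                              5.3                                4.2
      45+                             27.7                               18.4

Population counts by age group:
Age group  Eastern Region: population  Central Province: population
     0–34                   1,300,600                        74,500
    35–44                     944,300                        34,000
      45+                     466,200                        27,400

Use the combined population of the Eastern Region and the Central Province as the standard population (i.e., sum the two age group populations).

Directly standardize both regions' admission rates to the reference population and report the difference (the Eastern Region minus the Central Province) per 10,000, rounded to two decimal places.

Combined standard total = 2,847,000; weights = 0.4830, 0.3436, 0.1734.
The Eastern Region: 0.4830×18.8 + 0.3436×5.3 + 0.1734×27.7 = 15.7041 per 10,000.
The Central Province: 0.4830×21.9 + 0.3436×4.2 + 0.1734×18.4 = 15.2110 per 10,000.
Difference = 15.7041 − 15.2110 = 0.4931.

0.49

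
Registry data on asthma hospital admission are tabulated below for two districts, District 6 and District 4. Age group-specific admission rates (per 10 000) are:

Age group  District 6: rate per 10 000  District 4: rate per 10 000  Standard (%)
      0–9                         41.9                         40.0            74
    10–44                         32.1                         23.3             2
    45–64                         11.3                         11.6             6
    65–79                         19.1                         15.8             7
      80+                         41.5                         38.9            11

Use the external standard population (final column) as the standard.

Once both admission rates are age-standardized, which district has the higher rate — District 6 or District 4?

District 6

Standard weights: 0.74, 0.02, 0.06, 0.07, 0.11.
District 6: 0.7400×41.9 + 0.0200×32.1 + 0.0600×11.3 + 0.0700×19.1 + 0.1100×41.5 = 38.2280 per 10 000.
District 4: 0.7400×40.0 + 0.0200×23.3 + 0.0600×11.6 + 0.0700×15.8 + 0.1100×38.9 = 36.1470 per 10 000.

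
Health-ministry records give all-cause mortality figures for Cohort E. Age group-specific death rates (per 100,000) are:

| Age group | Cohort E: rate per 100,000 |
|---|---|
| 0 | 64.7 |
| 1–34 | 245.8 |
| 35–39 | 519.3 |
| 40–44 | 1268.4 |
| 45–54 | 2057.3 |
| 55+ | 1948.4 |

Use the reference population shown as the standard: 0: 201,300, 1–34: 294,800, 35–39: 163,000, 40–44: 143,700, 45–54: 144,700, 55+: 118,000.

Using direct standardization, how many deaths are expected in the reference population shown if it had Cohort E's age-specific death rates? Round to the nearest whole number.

Expected deaths = Σ (standard pop × age-specific rate ÷ 100,000)
= 201,300×64.7/100,000 + 294,800×245.8/100,000 + 163,000×519.3/100,000 + 143,700×1268.4/100,000 + 144,700×2057.3/100,000 + 118,000×1948.4/100,000
= 130.24 + 724.62 + 846.46 + 1822.69 + 2976.91 + 2299.11 = 8800.03.

8800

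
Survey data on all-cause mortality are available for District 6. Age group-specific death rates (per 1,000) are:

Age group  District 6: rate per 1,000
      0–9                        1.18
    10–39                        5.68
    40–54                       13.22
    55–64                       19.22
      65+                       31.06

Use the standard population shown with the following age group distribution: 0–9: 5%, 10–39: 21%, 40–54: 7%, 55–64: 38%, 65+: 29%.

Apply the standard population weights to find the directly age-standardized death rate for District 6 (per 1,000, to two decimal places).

Standard weights: 0.05, 0.21, 0.07, 0.38, 0.29.
Standardized rate: 0.0500×1.18 + 0.2100×5.68 + 0.0700×13.22 + 0.3800×19.22 + 0.2900×31.06 = 18.4882 per 1,000.

18.49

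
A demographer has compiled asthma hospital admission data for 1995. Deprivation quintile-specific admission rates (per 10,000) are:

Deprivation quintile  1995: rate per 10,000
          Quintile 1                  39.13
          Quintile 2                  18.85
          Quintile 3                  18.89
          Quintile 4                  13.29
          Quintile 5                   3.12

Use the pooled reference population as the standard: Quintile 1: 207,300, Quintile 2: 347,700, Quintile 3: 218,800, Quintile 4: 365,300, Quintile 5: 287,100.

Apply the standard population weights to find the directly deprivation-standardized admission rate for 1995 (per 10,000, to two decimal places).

Standard total = 1,426,200; weights = 0.1454, 0.2438, 0.1534, 0.2561, 0.2013.
Standardized rate: 0.1454×39.13 + 0.2438×18.85 + 0.1534×18.89 + 0.2561×13.29 + 0.2013×3.12 = 17.2132 per 10,000.

17.21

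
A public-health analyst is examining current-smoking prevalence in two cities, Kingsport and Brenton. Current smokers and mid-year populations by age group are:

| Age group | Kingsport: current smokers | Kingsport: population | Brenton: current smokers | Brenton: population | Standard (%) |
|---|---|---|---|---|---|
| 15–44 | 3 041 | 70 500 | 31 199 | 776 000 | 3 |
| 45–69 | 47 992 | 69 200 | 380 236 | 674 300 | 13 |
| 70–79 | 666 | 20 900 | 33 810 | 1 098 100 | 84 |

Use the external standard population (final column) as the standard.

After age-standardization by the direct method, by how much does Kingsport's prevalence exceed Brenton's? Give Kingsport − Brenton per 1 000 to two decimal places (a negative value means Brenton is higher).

Age-specific rates per 1 000 for Kingsport: 43.135, 693.526, 31.866.
For Brenton: 40.205, 563.897, 30.790.
Standard weights: 0.03, 0.13, 0.84.
Kingsport: 0.0300×43.135 + 0.1300×693.526 + 0.8400×31.866 = 118.2199 per 1 000.
Brenton: 0.0300×40.205 + 0.1300×563.897 + 0.8400×30.790 = 100.3760 per 1 000.
Difference = 118.2199 − 100.3760 = 17.8439.

17.84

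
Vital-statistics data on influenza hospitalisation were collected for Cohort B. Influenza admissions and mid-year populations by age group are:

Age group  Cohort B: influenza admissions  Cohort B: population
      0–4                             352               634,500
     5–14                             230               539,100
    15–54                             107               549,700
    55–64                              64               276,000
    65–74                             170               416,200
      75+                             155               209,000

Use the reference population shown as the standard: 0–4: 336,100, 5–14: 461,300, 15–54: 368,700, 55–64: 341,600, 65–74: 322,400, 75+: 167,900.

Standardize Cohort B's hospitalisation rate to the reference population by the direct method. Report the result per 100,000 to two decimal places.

39.56

Age-specific rates per 100,000 for Cohort B: 55.48, 42.66, 19.47, 23.19, 40.85, 74.16.
Standard total = 1,998,000; weights = 0.1682, 0.2309, 0.1845, 0.1710, 0.1614, 0.0840.
Standardized rate: 0.1682×55.48 + 0.2309×42.66 + 0.1845×19.47 + 0.1710×23.19 + 0.1614×40.85 + 0.0840×74.16 = 39.5621 per 100,000.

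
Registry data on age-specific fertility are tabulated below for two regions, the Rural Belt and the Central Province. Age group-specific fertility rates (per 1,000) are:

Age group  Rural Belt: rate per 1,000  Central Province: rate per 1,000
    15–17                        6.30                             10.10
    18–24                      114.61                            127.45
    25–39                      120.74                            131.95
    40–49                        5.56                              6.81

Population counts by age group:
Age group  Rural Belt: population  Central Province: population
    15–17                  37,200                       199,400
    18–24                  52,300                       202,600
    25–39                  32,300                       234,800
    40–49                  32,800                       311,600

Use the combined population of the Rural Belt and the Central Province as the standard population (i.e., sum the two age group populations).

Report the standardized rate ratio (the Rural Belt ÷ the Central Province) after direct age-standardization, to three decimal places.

Combined standard total = 1,103,000; weights = 0.2145, 0.2311, 0.2422, 0.3122.
The Rural Belt: 0.2145×6.30 + 0.2311×114.61 + 0.2422×120.74 + 0.3122×5.56 = 58.8116 per 1,000.
The Central Province: 0.2145×10.10 + 0.2311×127.45 + 0.2422×131.95 + 0.3122×6.81 = 65.6989 per 1,000.
Ratio = 58.8116 ÷ 65.6989 = 0.89517.

0.895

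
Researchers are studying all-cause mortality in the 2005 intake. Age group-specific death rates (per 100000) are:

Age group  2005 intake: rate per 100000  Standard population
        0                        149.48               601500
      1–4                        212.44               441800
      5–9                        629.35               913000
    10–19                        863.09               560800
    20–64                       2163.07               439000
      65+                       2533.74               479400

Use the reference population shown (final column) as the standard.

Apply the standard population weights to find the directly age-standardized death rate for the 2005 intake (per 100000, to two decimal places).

Standard total = 3435500; weights = 0.1751, 0.1286, 0.2658, 0.1632, 0.1278, 0.1395.
Standardized rate: 0.1751×149.48 + 0.1286×212.44 + 0.2658×629.35 + 0.1632×863.09 + 0.1278×2163.07 + 0.1395×2533.74 = 991.6019 per 100000.

991.60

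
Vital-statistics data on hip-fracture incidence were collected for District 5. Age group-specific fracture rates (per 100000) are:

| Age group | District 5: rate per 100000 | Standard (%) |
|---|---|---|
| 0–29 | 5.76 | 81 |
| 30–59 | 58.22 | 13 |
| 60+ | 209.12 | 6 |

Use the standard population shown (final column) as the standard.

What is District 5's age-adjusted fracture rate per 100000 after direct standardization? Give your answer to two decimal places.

24.78

Standard weights: 0.81, 0.13, 0.06.
Standardized rate: 0.8100×5.76 + 0.1300×58.22 + 0.0600×209.12 = 24.7814 per 100000.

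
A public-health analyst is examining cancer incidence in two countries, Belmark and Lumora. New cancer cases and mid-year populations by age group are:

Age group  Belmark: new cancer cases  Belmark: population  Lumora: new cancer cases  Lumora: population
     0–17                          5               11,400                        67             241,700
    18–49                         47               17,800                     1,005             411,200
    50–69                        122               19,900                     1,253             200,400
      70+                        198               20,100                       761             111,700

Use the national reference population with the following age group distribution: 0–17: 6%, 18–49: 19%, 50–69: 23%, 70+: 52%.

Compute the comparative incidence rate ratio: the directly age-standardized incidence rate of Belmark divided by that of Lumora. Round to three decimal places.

1.293

Age-specific rates per 100,000 for Belmark: 43.86, 264.04, 613.07, 985.07.
For Lumora: 27.72, 244.41, 625.25, 681.29.
Standard weights: 0.06, 0.19, 0.23, 0.52.
Belmark: 0.0600×43.86 + 0.1900×264.04 + 0.2300×613.07 + 0.5200×985.07 = 706.0439 per 100,000.
Lumora: 0.0600×27.72 + 0.1900×244.41 + 0.2300×625.25 + 0.5200×681.29 = 546.1782 per 100,000.
Ratio = 706.0439 ÷ 546.1782 = 1.29270.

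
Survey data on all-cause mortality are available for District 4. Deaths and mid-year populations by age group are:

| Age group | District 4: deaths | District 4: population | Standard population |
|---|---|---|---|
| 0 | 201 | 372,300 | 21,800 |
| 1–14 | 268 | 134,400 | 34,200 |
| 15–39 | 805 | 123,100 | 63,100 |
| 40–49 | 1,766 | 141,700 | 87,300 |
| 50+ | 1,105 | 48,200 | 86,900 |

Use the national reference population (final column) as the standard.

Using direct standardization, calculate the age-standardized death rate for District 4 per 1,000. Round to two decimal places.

12.18

Age-specific rates per 1,000 for District 4: 0.540, 1.994, 6.539, 12.463, 22.925.
Standard total = 293,300; weights = 0.0743, 0.1166, 0.2151, 0.2976, 0.2963.
Standardized rate: 0.0743×0.540 + 0.1166×1.994 + 0.2151×6.539 + 0.2976×12.463 + 0.2963×22.925 = 12.1815 per 1,000.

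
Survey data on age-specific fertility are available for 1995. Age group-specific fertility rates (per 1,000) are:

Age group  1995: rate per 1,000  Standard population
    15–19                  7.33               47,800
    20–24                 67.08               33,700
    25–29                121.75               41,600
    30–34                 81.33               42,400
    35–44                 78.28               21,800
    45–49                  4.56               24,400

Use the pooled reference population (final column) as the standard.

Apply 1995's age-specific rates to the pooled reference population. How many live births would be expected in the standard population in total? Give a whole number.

12942

Expected live births = Σ (standard pop × age-specific rate ÷ 1,000)
= 47,800×7.33/1,000 + 33,700×67.08/1,000 + 41,600×121.75/1,000 + 42,400×81.33/1,000 + 21,800×78.28/1,000 + 24,400×4.56/1,000
= 350.37 + 2260.60 + 5064.80 + 3448.39 + 1706.50 + 111.26 = 12941.93.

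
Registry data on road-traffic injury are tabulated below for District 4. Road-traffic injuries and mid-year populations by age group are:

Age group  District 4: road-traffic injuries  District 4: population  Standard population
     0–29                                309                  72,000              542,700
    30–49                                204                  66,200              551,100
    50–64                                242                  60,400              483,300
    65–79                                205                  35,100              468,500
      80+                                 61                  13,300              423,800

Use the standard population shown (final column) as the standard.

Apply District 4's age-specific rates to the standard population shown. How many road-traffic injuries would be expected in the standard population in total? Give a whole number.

10644

Age-specific rates per 100,000 for District 4: 429.17, 308.16, 400.66, 584.05, 458.65.
Expected road-traffic injuries = Σ (standard pop × age-specific rate ÷ 100,000)
= 542,700×429.17/100,000 + 551,100×308.16/100,000 + 483,300×400.66/100,000 + 468,500×584.05/100,000 + 423,800×458.65/100,000
= 2329.09 + 1698.25 + 1936.40 + 2736.25 + 1943.74 = 10643.74.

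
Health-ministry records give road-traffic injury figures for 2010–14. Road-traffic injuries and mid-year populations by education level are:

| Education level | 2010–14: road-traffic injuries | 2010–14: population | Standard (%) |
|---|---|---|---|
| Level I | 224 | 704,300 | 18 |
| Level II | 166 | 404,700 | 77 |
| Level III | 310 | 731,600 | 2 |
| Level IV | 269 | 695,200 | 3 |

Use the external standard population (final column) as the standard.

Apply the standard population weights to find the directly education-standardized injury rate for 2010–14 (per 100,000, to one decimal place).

39.3

Education-specific rates per 100,000 for 2010–14: 31.80, 41.02, 42.37, 38.69.
Standard weights: 0.18, 0.77, 0.02, 0.03.
Standardized rate: 0.1800×31.80 + 0.7700×41.02 + 0.0200×42.37 + 0.0300×38.69 = 39.3170 per 100,000.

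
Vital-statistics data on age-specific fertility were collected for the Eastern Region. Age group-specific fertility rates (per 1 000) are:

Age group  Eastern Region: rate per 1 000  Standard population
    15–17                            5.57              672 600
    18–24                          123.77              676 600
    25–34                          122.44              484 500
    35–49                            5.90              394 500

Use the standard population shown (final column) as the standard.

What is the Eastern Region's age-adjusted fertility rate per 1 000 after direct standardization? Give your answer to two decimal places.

66.93

Standard total = 2 228 200; weights = 0.3019, 0.3037, 0.2174, 0.1770.
Standardized rate: 0.3019×5.57 + 0.3037×123.77 + 0.2174×122.44 + 0.1770×5.90 = 66.9325 per 1 000.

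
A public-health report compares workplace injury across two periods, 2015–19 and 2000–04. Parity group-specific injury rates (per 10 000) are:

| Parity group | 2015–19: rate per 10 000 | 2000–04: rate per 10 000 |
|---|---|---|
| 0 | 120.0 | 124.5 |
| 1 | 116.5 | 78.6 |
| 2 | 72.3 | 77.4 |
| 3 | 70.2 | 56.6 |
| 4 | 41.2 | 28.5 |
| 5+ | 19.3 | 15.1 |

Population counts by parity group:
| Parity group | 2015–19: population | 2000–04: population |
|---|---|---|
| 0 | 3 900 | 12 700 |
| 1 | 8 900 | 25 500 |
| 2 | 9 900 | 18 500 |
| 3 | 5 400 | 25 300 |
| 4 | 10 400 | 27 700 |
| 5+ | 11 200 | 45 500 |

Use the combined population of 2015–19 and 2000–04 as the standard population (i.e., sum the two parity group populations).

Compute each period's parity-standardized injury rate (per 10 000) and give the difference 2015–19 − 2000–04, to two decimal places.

Combined standard total = 204 900; weights = 0.0810, 0.1679, 0.1386, 0.1498, 0.1859, 0.2767.
2015–19: 0.0810×120.0 + 0.1679×116.5 + 0.1386×72.3 + 0.1498×70.2 + 0.1859×41.2 + 0.2767×19.3 = 62.8213 per 10 000.
2000–04: 0.0810×124.5 + 0.1679×78.6 + 0.1386×77.4 + 0.1498×56.6 + 0.1859×28.5 + 0.2767×15.1 = 51.9685 per 10 000.
Difference = 62.8213 − 51.9685 = 10.8529.

10.85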